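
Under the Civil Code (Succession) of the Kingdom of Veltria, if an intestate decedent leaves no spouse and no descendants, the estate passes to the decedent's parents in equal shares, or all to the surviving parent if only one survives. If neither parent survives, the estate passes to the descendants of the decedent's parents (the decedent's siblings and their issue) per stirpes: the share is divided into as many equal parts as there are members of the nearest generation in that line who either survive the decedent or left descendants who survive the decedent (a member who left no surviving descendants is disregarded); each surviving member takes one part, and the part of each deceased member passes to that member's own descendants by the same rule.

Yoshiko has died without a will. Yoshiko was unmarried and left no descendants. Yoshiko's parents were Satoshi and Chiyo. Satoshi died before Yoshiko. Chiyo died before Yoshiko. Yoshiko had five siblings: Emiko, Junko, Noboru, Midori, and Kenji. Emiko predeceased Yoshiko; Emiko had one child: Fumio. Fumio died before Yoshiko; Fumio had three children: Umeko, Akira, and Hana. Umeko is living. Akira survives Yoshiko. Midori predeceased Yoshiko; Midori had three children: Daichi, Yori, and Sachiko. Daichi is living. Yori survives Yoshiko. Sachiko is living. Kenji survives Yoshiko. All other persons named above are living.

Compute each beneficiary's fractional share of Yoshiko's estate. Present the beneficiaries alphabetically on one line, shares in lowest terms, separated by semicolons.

Neither parent survives and there are no descendants, so the estate passes to Yoshiko's siblings and their issue per stirpes.
The estate is divided into 5 equal shares of 1/5 among Emiko, Junko, Noboru, Midori, Kenji.
Emiko predeceased; the 1/5 allotted to Emiko's branch passes to Emiko's issue by representation.
Fumio's line is the sole branch at this level, so the full 1/5 passes to Fumio's issue by representation.
The 1/5 is divided into 3 equal shares of 1/15 among Umeko, Akira, Hana.
Umeko is living and takes 1/15.
Akira is living and takes 1/15.
Hana is living and takes 1/15.
Junko is living and takes 1/5.
Noboru is living and takes 1/5.
Midori predeceased; the 1/5 allotted to Midori's branch passes to Midori's issue by representation.
The 1/5 is divided into 3 equal shares of 1/15 among Daichi, Yori, Sachiko.
Daichi is living and takes 1/15.
Yori is living and takes 1/15.
Sachiko is living and takes 1/15.
Kenji is living and takes 1/5.

Akira 1/15; Daichi 1/15; Hana 1/15; Junko 1/5; Kenji 1/5; Noboru 1/5; Sachiko 1/15; Umeko 1/15; Yori 1/15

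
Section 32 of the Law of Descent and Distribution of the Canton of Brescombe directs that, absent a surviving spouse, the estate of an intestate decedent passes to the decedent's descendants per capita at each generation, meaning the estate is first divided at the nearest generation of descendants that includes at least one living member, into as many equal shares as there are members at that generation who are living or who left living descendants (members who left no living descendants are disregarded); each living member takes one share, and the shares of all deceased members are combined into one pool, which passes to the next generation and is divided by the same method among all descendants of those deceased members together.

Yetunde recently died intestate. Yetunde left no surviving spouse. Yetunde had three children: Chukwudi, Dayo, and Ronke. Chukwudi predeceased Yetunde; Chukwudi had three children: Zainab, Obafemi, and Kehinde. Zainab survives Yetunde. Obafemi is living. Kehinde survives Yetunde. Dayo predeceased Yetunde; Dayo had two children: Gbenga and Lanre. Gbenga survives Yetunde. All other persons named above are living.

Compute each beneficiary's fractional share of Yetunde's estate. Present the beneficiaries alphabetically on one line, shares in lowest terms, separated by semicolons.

Gbenga 2/15; Kehinde 2/15; Lanre 2/15; Obafemi 2/15; Ronke 1/3; Zainab 2/15

There is no surviving spouse, so the entire estate passes to Yetunde's descendants per capita at each generation.
At generation 1 (Chukwudi, Dayo, Ronke) there are 3 shares of (1)/3 = 1/3 each.
Living: Ronke — each takes 1/3.
Deceased: Chukwudi and Dayo. Their combined 2/3 is pooled and carried to generation 2.
At generation 2 (Zainab, Obafemi, Kehinde, Gbenga, Lanre) there are 5 shares of (2/3)/5 = 2/15 each.
Living: Zainab, Obafemi, Kehinde, Gbenga, and Lanre — each takes 2/15.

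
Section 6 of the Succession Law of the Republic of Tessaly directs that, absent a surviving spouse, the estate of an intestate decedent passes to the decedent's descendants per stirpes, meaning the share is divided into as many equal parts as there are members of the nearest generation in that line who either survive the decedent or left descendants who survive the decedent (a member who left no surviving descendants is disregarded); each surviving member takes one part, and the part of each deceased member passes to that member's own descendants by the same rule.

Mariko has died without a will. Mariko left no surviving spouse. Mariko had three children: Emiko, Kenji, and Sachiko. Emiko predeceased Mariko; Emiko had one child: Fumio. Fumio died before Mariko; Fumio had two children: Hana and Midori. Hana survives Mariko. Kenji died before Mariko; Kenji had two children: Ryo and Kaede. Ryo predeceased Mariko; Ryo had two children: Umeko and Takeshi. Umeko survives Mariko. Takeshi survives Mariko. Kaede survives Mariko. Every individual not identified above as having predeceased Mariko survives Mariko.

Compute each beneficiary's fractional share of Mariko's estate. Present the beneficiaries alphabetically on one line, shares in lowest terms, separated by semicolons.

Hana 1/6; Kaede 1/6; Midori 1/6; Sachiko 1/3; Takeshi 1/12; Umeko 1/12

There is no surviving spouse, so the entire estate passes to Mariko's descendants per stirpes.
The estate is divided into 3 equal shares of 1/3 among Emiko, Kenji, Sachiko.
Emiko predeceased; the 1/3 allotted to Emiko's branch passes to Emiko's issue by representation.
Fumio's line is the sole branch at this level, so the full 1/3 passes to Fumio's issue by representation.
The 1/3 is divided into 2 equal shares of 1/6 among Hana, Midori.
Hana is living and takes 1/6.
Midori is living and takes 1/6.
Kenji predeceased; the 1/3 allotted to Kenji's branch passes to Kenji's issue by representation.
The 1/3 is divided into 2 equal shares of 1/6 among Ryo, Kaede.
Ryo predeceased; the 1/6 allotted to Ryo's branch passes to Ryo's issue by representation.
The 1/6 is divided into 2 equal shares of 1/12 among Umeko, Takeshi.
Umeko is living and takes 1/12.
Takeshi is living and takes 1/12.
Kaede is living and takes 1/6.
Sachiko is living and takes 1/3.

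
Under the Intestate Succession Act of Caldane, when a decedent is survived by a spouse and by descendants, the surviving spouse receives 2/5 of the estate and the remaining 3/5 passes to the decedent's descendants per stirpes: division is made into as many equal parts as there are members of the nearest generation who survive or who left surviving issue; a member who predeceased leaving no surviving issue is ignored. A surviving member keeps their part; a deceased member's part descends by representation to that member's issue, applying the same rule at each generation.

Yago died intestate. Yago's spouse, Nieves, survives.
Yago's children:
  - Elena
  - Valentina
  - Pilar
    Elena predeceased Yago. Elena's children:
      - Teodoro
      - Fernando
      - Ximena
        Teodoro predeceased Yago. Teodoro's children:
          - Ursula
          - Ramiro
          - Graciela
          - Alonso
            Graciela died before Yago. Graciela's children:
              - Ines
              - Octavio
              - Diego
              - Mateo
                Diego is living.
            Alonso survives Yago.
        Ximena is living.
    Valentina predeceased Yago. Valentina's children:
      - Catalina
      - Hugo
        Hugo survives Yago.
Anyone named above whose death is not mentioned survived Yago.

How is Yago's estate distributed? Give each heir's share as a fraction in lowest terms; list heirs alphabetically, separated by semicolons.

Nieves, as surviving spouse, takes 2/5.
The remaining 3/5 passes to Yago's descendants per stirpes.
The 3/5 is divided into 3 equal shares of 1/5 among Elena, Valentina, Pilar.
Elena predeceased; the 1/5 allotted to Elena's branch passes to Elena's issue by representation.
The 1/5 is divided into 3 equal shares of 1/15 among Teodoro, Fernando, Ximena.
Teodoro predeceased; the 1/15 allotted to Teodoro's branch passes to Teodoro's issue by representation.
The 1/15 is divided into 4 equal shares of 1/60 among Ursula, Ramiro, Graciela, Alonso.
Ursula is living and takes 1/60.
Ramiro is living and takes 1/60.
Graciela predeceased; the 1/60 allotted to Graciela's branch passes to Graciela's issue by representation.
The 1/60 is divided into 4 equal shares of 1/240 among Ines, Octavio, Diego, Mateo.
Ines is living and takes 1/240.
Octavio is living and takes 1/240.
Diego is living and takes 1/240.
Mateo is living and takes 1/240.
Alonso is living and takes 1/60.
Fernando is living and takes 1/15.
Ximena is living and takes 1/15.
Valentina predeceased; the 1/5 allotted to Valentina's branch passes to Valentina's issue by representation.
The 1/5 is divided into 2 equal shares of 1/10 among Catalina, Hugo.
Catalina is living and takes 1/10.
Hugo is living and takes 1/10.
Pilar is living and takes 1/5.

Alonso 1/60; Catalina 1/10; Diego 1/240; Fernando 1/15; Hugo 1/10; Ines 1/240; Mateo 1/240; Nieves 2/5; Octavio 1/240; Pilar 1/5; Ramiro 1/60; Ursula 1/60; Ximena 1/15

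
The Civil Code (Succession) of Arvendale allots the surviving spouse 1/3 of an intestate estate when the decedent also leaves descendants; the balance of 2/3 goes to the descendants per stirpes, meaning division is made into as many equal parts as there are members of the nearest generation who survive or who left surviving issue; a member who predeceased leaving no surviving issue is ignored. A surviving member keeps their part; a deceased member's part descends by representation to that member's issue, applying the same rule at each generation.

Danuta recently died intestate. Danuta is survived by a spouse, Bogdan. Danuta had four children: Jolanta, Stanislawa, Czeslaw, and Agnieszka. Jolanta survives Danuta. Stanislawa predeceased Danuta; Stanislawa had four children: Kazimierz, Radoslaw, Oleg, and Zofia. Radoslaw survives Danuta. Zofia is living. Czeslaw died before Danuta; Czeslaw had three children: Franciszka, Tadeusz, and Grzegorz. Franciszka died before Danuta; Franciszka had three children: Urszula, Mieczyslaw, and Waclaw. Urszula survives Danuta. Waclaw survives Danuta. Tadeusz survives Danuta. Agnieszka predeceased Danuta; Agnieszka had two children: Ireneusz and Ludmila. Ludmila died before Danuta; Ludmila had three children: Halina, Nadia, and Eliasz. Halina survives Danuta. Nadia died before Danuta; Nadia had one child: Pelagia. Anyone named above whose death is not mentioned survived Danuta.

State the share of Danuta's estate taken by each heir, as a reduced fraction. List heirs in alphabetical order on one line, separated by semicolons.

Bogdan 1/3; Eliasz 1/36; Grzegorz 1/18; Halina 1/36; Ireneusz 1/12; Jolanta 1/6; Kazimierz 1/24; Mieczyslaw 1/54; Oleg 1/24; Pelagia 1/36; Radoslaw 1/24; Tadeusz 1/18; Urszula 1/54; Waclaw 1/54; Zofia 1/24

Bogdan, as surviving spouse, takes 1/3.
The remaining 2/3 passes to Danuta's descendants per stirpes.
The 2/3 is divided into 4 equal shares of 1/6 among Jolanta, Stanislawa, Czeslaw, Agnieszka.
Jolanta is living and takes 1/6.
Stanislawa predeceased; the 1/6 allotted to Stanislawa's branch passes to Stanislawa's issue by representation.
The 1/6 is divided into 4 equal shares of 1/24 among Kazimierz, Radoslaw, Oleg, Zofia.
Kazimierz is living and takes 1/24.
Radoslaw is living and takes 1/24.
Oleg is living and takes 1/24.
Zofia is living and takes 1/24.
Czeslaw predeceased; the 1/6 allotted to Czeslaw's branch passes to Czeslaw's issue by representation.
The 1/6 is divided into 3 equal shares of 1/18 among Franciszka, Tadeusz, Grzegorz.
Franciszka predeceased; the 1/18 allotted to Franciszka's branch passes to Franciszka's issue by representation.
The 1/18 is divided into 3 equal shares of 1/54 among Urszula, Mieczyslaw, Waclaw.
Urszula is living and takes 1/54.
Mieczyslaw is living and takes 1/54.
Waclaw is living and takes 1/54.
Tadeusz is living and takes 1/18.
Grzegorz is living and takes 1/18.
Agnieszka predeceased; the 1/6 allotted to Agnieszka's branch passes to Agnieszka's issue by representation.
The 1/6 is divided into 2 equal shares of 1/12 among Ireneusz, Ludmila.
Ireneusz is living and takes 1/12.
Ludmila predeceased; the 1/12 allotted to Ludmila's branch passes to Ludmila's issue by representation.
The 1/12 is divided into 3 equal shares of 1/36 among Halina, Nadia, Eliasz.
Halina is living and takes 1/36.
Nadia predeceased; the 1/36 allotted to Nadia's branch passes to Nadia's issue by representation.
Pelagia is the sole taker at this level and receives the full 1/36.
Eliasz is living and takes 1/36.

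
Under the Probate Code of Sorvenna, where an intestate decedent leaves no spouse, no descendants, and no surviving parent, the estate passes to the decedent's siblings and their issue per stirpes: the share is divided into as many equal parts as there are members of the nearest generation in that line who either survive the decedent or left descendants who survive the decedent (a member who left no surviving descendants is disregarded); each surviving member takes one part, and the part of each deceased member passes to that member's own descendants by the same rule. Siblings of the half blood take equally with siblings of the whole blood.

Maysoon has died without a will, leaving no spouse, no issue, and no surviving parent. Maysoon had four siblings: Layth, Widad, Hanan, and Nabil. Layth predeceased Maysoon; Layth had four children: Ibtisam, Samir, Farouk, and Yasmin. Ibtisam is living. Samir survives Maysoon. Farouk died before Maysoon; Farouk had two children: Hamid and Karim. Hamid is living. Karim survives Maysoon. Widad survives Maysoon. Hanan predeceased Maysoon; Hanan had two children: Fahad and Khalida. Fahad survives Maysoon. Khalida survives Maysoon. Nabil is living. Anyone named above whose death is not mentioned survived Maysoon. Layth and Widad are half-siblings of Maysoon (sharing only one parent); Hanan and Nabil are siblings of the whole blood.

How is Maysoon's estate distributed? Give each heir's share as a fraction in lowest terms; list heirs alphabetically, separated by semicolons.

Fahad 1/8; Hamid 1/32; Ibtisam 1/16; Karim 1/32; Khalida 1/8; Nabil 1/4; Samir 1/16; Widad 1/4; Yasmin 1/16

No spouse, descendants, or parent survives, so the estate passes to Maysoon's siblings per stirpes.
Half-blood and whole-blood siblings take equally under the stated rule.
The estate is divided into 4 equal shares of 1/4 among Layth, Widad, Hanan, Nabil.
Layth predeceased; the 1/4 allotted to Layth's branch passes to Layth's issue by representation.
The 1/4 is divided into 4 equal shares of 1/16 among Ibtisam, Samir, Farouk, Yasmin.
Ibtisam is living and takes 1/16.
Samir is living and takes 1/16.
Farouk predeceased; the 1/16 allotted to Farouk's branch passes to Farouk's issue by representation.
The 1/16 is divided into 2 equal shares of 1/32 among Hamid, Karim.
Hamid is living and takes 1/32.
Karim is living and takes 1/32.
Yasmin is living and takes 1/16.
Widad is living and takes 1/4.
Hanan predeceased; the 1/4 allotted to Hanan's branch passes to Hanan's issue by representation.
The 1/4 is divided into 2 equal shares of 1/8 among Fahad, Khalida.
Fahad is living and takes 1/8.
Khalida is living and takes 1/8.
Nabil is living and takes 1/4.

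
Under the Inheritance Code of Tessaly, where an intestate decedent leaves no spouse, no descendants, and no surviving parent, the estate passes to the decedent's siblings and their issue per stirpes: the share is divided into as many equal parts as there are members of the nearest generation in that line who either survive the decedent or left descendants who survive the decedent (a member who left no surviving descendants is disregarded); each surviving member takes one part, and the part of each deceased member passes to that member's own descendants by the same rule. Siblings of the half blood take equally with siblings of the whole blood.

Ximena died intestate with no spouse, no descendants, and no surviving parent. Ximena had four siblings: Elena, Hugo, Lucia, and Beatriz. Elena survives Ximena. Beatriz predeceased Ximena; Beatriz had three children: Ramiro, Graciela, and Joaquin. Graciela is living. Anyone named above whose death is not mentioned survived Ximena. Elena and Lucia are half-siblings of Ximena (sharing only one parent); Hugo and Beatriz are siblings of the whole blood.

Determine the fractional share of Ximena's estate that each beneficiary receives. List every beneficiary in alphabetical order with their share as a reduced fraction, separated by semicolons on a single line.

Elena 1/4; Graciela 1/12; Hugo 1/4; Joaquin 1/12; Lucia 1/4; Ramiro 1/12

No spouse, descendants, or parent survives, so the estate passes to Ximena's siblings per stirpes.
Half-blood and whole-blood siblings take equally under the stated rule.
The estate is divided into 4 equal shares of 1/4 among Elena, Hugo, Lucia, Beatriz.
Elena is living and takes 1/4.
Hugo is living and takes 1/4.
Lucia is living and takes 1/4.
Beatriz predeceased; the 1/4 allotted to Beatriz's branch passes to Beatriz's issue by representation.
The 1/4 is divided into 3 equal shares of 1/12 among Ramiro, Graciela, Joaquin.
Ramiro is living and takes 1/12.
Graciela is living and takes 1/12.
Joaquin is living and takes 1/12.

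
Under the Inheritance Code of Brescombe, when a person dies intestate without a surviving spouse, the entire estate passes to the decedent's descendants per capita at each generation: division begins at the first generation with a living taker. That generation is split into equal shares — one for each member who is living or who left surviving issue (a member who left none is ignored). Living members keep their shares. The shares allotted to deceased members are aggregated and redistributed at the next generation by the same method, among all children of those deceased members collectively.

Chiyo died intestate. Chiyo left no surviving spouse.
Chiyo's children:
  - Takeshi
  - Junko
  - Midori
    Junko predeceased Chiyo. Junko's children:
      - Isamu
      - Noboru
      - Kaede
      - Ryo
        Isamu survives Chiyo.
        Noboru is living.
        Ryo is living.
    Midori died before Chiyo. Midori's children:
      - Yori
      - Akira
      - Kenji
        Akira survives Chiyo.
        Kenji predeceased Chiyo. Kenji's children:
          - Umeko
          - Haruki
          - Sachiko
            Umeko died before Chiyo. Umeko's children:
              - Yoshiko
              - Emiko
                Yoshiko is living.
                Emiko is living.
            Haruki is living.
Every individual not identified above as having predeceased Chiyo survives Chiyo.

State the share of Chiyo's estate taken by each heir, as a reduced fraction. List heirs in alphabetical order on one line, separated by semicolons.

There is no surviving spouse, so the entire estate passes to Chiyo's descendants per capita at each generation.
At generation 1 (Takeshi, Junko, Midori) there are 3 shares of (1)/3 = 1/3 each.
Living: Takeshi — each takes 1/3.
Deceased: Junko and Midori. Their combined 2/3 is pooled and carried to generation 2.
At generation 2 (Isamu, Noboru, Kaede, Ryo, Yori, Akira, Kenji) there are 7 shares of (2/3)/7 = 2/21 each.
Living: Isamu, Noboru, Kaede, Ryo, Yori, and Akira — each takes 2/21.
Deceased: Kenji. That 2/21 share is carried to generation 3.
At generation 3 (Umeko, Haruki, Sachiko) there are 3 shares of (2/21)/3 = 2/63 each.
Living: Haruki and Sachiko — each takes 2/63.
Deceased: Umeko. That 2/63 share is carried to generation 4.
At generation 4 (Yoshiko, Emiko) there are 2 shares of (2/63)/2 = 1/63 each.
Living: Yoshiko and Emiko — each takes 1/63.

Akira 2/21; Emiko 1/63; Haruki 2/63; Isamu 2/21; Kaede 2/21; Noboru 2/21; Ryo 2/21; Sachiko 2/63; Takeshi 1/3; Yori 2/21; Yoshiko 1/63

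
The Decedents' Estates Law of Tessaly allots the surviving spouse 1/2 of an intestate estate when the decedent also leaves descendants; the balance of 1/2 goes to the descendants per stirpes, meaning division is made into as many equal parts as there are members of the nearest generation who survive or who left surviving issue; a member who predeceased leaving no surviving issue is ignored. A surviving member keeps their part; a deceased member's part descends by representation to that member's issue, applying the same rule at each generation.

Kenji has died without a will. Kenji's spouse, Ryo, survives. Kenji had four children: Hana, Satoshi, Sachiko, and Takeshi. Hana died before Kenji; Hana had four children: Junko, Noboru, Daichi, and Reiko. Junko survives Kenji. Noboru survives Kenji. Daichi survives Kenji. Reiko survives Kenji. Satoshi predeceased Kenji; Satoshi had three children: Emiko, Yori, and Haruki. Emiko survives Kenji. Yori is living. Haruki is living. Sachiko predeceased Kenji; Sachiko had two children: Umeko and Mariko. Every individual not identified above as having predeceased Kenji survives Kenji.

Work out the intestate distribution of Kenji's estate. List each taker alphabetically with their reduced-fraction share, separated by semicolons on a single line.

Daichi 1/32; Emiko 1/24; Haruki 1/24; Junko 1/32; Mariko 1/16; Noboru 1/32; Reiko 1/32; Ryo 1/2; Takeshi 1/8; Umeko 1/16; Yori 1/24

Ryo, as surviving spouse, takes 1/2.
The remaining 1/2 passes to Kenji's descendants per stirpes.
The 1/2 is divided into 4 equal shares of 1/8 among Hana, Satoshi, Sachiko, Takeshi.
Hana predeceased; the 1/8 allotted to Hana's branch passes to Hana's issue by representation.
The 1/8 is divided into 4 equal shares of 1/32 among Junko, Noboru, Daichi, Reiko.
Junko is living and takes 1/32.
Noboru is living and takes 1/32.
Daichi is living and takes 1/32.
Reiko is living and takes 1/32.
Satoshi predeceased; the 1/8 allotted to Satoshi's branch passes to Satoshi's issue by representation.
The 1/8 is divided into 3 equal shares of 1/24 among Emiko, Yori, Haruki.
Emiko is living and takes 1/24.
Yori is living and takes 1/24.
Haruki is living and takes 1/24.
Sachiko predeceased; the 1/8 allotted to Sachiko's branch passes to Sachiko's issue by representation.
The 1/8 is divided into 2 equal shares of 1/16 among Umeko, Mariko.
Umeko is living and takes 1/16.
Mariko is living and takes 1/16.
Takeshi is living and takes 1/8.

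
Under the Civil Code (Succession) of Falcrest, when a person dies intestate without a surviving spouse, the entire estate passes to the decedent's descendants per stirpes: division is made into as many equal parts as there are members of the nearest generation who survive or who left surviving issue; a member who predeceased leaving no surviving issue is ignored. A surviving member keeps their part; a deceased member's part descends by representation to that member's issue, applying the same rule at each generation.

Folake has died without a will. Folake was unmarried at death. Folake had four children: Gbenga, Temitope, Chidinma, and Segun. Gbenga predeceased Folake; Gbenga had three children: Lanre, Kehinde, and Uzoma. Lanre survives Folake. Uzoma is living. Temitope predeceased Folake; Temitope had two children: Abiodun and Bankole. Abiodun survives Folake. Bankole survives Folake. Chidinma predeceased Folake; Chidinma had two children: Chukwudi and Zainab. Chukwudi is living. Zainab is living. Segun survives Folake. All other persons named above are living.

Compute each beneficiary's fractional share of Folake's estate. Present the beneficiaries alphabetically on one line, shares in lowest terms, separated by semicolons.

Abiodun 1/8; Bankole 1/8; Chukwudi 1/8; Kehinde 1/12; Lanre 1/12; Segun 1/4; Uzoma 1/12; Zainab 1/8

There is no surviving spouse, so the entire estate passes to Folake's descendants per stirpes.
The estate is divided into 4 equal shares of 1/4 among Gbenga, Temitope, Chidinma, Segun.
Gbenga predeceased; the 1/4 allotted to Gbenga's branch passes to Gbenga's issue by representation.
The 1/4 is divided into 3 equal shares of 1/12 among Lanre, Kehinde, Uzoma.
Lanre is living and takes 1/12.
Kehinde is living and takes 1/12.
Uzoma is living and takes 1/12.
Temitope predeceased; the 1/4 allotted to Temitope's branch passes to Temitope's issue by representation.
The 1/4 is divided into 2 equal shares of 1/8 among Abiodun, Bankole.
Abiodun is living and takes 1/8.
Bankole is living and takes 1/8.
Chidinma predeceased; the 1/4 allotted to Chidinma's branch passes to Chidinma's issue by representation.
The 1/4 is divided into 2 equal shares of 1/8 among Chukwudi, Zainab.
Chukwudi is living and takes 1/8.
Zainab is living and takes 1/8.
Segun is living and takes 1/4.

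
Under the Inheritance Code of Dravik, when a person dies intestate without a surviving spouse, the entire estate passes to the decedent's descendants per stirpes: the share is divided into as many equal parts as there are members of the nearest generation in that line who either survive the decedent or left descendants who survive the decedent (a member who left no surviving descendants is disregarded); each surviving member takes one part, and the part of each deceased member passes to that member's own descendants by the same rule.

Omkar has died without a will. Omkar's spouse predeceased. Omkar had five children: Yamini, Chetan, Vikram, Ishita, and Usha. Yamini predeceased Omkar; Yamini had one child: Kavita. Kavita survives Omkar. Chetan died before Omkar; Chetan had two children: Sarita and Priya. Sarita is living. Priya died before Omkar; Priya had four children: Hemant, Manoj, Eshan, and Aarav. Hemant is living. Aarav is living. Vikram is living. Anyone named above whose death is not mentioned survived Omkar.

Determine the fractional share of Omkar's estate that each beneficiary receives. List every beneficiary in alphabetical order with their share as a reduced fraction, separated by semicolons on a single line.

There is no surviving spouse, so the entire estate passes to Omkar's descendants per stirpes.
The estate is divided into 5 equal shares of 1/5 among Yamini, Chetan, Vikram, Ishita, Usha.
Yamini predeceased; the 1/5 allotted to Yamini's branch passes to Yamini's issue by representation.
Kavita is the sole taker at this level and receives the full 1/5.
Chetan predeceased; the 1/5 allotted to Chetan's branch passes to Chetan's issue by representation.
The 1/5 is divided into 2 equal shares of 1/10 among Sarita, Priya.
Sarita is living and takes 1/10.
Priya predeceased; the 1/10 allotted to Priya's branch passes to Priya's issue by representation.
The 1/10 is divided into 4 equal shares of 1/40 among Hemant, Manoj, Eshan, Aarav.
Hemant is living and takes 1/40.
Manoj is living and takes 1/40.
Eshan is living and takes 1/40.
Aarav is living and takes 1/40.
Vikram is living and takes 1/5.
Ishita is living and takes 1/5.
Usha is living and takes 1/5.

Aarav 1/40; Eshan 1/40; Hemant 1/40; Ishita 1/5; Kavita 1/5; Manoj 1/40; Sarita 1/10; Usha 1/5; Vikram 1/5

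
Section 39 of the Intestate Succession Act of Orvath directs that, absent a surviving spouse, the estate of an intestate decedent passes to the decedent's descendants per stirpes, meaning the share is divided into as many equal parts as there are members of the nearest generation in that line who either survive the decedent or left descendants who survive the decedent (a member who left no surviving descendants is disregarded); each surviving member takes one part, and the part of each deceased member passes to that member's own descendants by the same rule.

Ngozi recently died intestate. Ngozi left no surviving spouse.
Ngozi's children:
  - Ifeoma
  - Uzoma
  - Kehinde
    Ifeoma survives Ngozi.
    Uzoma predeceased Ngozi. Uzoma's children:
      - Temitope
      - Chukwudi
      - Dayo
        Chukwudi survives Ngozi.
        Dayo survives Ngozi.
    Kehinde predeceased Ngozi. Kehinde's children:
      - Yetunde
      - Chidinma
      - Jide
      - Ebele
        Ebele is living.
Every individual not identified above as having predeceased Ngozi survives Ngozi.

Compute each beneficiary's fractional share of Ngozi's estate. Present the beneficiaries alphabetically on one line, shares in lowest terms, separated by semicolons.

Chidinma 1/12; Chukwudi 1/9; Dayo 1/9; Ebele 1/12; Ifeoma 1/3; Jide 1/12; Temitope 1/9; Yetunde 1/12

There is no surviving spouse, so the entire estate passes to Ngozi's descendants per stirpes.
The estate is divided into 3 equal shares of 1/3 among Ifeoma, Uzoma, Kehinde.
Ifeoma is living and takes 1/3.
Uzoma predeceased; the 1/3 allotted to Uzoma's branch passes to Uzoma's issue by representation.
The 1/3 is divided into 3 equal shares of 1/9 among Temitope, Chukwudi, Dayo.
Temitope is living and takes 1/9.
Chukwudi is living and takes 1/9.
Dayo is living and takes 1/9.
Kehinde predeceased; the 1/3 allotted to Kehinde's branch passes to Kehinde's issue by representation.
The 1/3 is divided into 4 equal shares of 1/12 among Yetunde, Chidinma, Jide, Ebele.
Yetunde is living and takes 1/12.
Chidinma is living and takes 1/12.
Jide is living and takes 1/12.
Ebele is living and takes 1/12.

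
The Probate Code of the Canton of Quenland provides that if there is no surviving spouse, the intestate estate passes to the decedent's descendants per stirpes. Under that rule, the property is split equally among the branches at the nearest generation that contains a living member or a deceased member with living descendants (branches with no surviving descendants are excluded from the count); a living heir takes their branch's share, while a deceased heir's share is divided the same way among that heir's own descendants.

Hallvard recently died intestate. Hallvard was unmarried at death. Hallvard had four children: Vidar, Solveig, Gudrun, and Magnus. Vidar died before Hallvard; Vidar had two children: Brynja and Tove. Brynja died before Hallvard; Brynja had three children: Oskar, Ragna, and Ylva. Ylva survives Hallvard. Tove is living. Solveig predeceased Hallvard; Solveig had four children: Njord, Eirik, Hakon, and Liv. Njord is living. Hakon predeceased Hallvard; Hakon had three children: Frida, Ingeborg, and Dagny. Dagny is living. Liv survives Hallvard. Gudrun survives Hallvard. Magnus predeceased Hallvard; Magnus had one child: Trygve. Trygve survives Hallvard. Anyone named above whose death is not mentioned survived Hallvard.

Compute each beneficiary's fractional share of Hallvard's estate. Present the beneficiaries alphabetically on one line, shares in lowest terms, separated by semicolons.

There is no surviving spouse, so the entire estate passes to Hallvard's descendants per stirpes.
The estate is divided into 4 equal shares of 1/4 among Vidar, Solveig, Gudrun, Magnus.
Vidar predeceased; the 1/4 allotted to Vidar's branch passes to Vidar's issue by representation.
The 1/4 is divided into 2 equal shares of 1/8 among Brynja, Tove.
Brynja predeceased; the 1/8 allotted to Brynja's branch passes to Brynja's issue by representation.
The 1/8 is divided into 3 equal shares of 1/24 among Oskar, Ragna, Ylva.
Oskar is living and takes 1/24.
Ragna is living and takes 1/24.
Ylva is living and takes 1/24.
Tove is living and takes 1/8.
Solveig predeceased; the 1/4 allotted to Solveig's branch passes to Solveig's issue by representation.
The 1/4 is divided into 4 equal shares of 1/16 among Njord, Eirik, Hakon, Liv.
Njord is living and takes 1/16.
Eirik is living and takes 1/16.
Hakon predeceased; the 1/16 allotted to Hakon's branch passes to Hakon's issue by representation.
The 1/16 is divided into 3 equal shares of 1/48 among Frida, Ingeborg, Dagny.
Frida is living and takes 1/48.
Ingeborg is living and takes 1/48.
Dagny is living and takes 1/48.
Liv is living and takes 1/16.
Gudrun is living and takes 1/4.
Magnus predeceased; the 1/4 allotted to Magnus's branch passes to Magnus's issue by representation.
Trygve is the sole taker at this level and receives the full 1/4.

Dagny 1/48; Eirik 1/16; Frida 1/48; Gudrun 1/4; Ingeborg 1/48; Liv 1/16; Njord 1/16; Oskar 1/24; Ragna 1/24; Tove 1/8; Trygve 1/4; Ylva 1/24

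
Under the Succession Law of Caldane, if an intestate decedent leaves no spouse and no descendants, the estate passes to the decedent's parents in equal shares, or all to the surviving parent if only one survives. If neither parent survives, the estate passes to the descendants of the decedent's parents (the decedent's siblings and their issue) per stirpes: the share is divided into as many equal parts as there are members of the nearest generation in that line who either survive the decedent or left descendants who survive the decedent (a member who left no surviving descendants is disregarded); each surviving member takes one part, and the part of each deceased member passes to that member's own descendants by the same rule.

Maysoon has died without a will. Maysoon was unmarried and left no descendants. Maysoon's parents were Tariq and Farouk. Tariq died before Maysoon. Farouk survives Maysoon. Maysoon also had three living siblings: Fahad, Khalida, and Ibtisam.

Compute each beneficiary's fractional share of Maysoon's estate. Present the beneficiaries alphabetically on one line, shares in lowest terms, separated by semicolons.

Only one parent, Farouk, survives, so Farouk takes the entire estate. The siblings take nothing because a surviving parent has priority.

Farouk 1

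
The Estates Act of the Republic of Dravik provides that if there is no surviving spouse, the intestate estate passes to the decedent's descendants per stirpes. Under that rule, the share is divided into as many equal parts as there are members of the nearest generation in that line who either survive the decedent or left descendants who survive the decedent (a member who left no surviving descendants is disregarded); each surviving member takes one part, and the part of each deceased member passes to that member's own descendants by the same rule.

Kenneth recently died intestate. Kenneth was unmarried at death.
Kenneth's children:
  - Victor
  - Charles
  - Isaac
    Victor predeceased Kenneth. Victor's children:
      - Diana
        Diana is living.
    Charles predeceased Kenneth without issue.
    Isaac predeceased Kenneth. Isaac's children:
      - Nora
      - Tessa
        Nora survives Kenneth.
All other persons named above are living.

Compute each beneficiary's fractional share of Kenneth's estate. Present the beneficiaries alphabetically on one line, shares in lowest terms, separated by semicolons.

There is no surviving spouse, so the entire estate passes to Kenneth's descendants per stirpes.
Charles left no surviving issue, so that branch lapses and is disregarded.
The estate is divided into 2 equal shares of 1/2 among Victor, Isaac.
Victor predeceased; the 1/2 allotted to Victor's branch passes to Victor's issue by representation.
Diana is the sole taker at this level and receives the full 1/2.
Isaac predeceased; the 1/2 allotted to Isaac's branch passes to Isaac's issue by representation.
The 1/2 is divided into 2 equal shares of 1/4 among Nora, Tessa.
Nora is living and takes 1/4.
Tessa is living and takes 1/4.

Diana 1/2; Nora 1/4; Tessa 1/4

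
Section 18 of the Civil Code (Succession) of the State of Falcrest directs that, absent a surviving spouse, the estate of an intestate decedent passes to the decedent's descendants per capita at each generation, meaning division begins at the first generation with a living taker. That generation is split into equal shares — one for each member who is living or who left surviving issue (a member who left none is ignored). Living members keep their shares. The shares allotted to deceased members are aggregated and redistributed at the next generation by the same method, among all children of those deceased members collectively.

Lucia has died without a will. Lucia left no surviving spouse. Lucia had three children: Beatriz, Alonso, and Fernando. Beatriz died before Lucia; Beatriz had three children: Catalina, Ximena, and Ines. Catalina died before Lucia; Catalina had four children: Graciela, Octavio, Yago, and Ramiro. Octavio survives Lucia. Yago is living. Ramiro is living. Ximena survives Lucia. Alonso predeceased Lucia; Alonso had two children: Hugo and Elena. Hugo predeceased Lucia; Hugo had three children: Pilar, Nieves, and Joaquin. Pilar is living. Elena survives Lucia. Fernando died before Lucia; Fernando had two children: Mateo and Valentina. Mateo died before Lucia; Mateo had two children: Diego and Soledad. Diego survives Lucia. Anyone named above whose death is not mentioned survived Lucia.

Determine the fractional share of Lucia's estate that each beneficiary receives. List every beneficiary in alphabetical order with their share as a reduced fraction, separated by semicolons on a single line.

There is no surviving spouse, so the entire estate passes to Lucia's descendants per capita at each generation.
No one at generation 1 (Beatriz, Alonso, Fernando) is living; moving to the next generation.
At generation 2 (Catalina, Ximena, Ines, Hugo, Elena, Mateo, Valentina) there are 7 shares of (1)/7 = 1/7 each.
Living: Ximena, Ines, Elena, and Valentina — each takes 1/7.
Deceased: Catalina, Hugo, and Mateo. Their combined 3/7 is pooled and carried to generation 3.
At generation 3 (Graciela, Octavio, Yago, Ramiro, Pilar, Nieves, Joaquin, Diego, Soledad) there are 9 shares of (3/7)/9 = 1/21 each.
Living: Graciela, Octavio, Yago, Ramiro, Pilar, Nieves, Joaquin, Diego, and Soledad — each takes 1/21.

Diego 1/21; Elena 1/7; Graciela 1/21; Ines 1/7; Joaquin 1/21; Nieves 1/21; Octavio 1/21; Pilar 1/21; Ramiro 1/21; Soledad 1/21; Valentina 1/7; Ximena 1/7; Yago 1/21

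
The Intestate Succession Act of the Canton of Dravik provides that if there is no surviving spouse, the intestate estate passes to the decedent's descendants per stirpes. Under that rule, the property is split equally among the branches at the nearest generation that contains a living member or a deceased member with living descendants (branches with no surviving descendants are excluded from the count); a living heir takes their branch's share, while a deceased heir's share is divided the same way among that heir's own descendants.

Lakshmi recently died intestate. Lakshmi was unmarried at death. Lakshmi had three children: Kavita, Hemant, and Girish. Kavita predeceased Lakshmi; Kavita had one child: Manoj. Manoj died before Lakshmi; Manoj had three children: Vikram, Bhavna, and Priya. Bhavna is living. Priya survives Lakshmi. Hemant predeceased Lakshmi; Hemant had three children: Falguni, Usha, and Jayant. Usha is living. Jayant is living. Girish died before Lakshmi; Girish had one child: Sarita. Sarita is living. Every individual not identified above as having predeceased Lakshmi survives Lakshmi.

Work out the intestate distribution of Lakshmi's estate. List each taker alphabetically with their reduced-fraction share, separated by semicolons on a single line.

There is no surviving spouse, so the entire estate passes to Lakshmi's descendants per stirpes.
The estate is divided into 3 equal shares of 1/3 among Kavita, Hemant, Girish.
Kavita predeceased; the 1/3 allotted to Kavita's branch passes to Kavita's issue by representation.
Manoj's line is the sole branch at this level, so the full 1/3 passes to Manoj's issue by representation.
The 1/3 is divided into 3 equal shares of 1/9 among Vikram, Bhavna, Priya.
Vikram is living and takes 1/9.
Bhavna is living and takes 1/9.
Priya is living and takes 1/9.
Hemant predeceased; the 1/3 allotted to Hemant's branch passes to Hemant's issue by representation.
The 1/3 is divided into 3 equal shares of 1/9 among Falguni, Usha, Jayant.
Falguni is living and takes 1/9.
Usha is living and takes 1/9.
Jayant is living and takes 1/9.
Girish predeceased; the 1/3 allotted to Girish's branch passes to Girish's issue by representation.
Sarita is the sole taker at this level and receives the full 1/3.

Bhavna 1/9; Falguni 1/9; Jayant 1/9; Priya 1/9; Sarita 1/3; Usha 1/9; Vikram 1/9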